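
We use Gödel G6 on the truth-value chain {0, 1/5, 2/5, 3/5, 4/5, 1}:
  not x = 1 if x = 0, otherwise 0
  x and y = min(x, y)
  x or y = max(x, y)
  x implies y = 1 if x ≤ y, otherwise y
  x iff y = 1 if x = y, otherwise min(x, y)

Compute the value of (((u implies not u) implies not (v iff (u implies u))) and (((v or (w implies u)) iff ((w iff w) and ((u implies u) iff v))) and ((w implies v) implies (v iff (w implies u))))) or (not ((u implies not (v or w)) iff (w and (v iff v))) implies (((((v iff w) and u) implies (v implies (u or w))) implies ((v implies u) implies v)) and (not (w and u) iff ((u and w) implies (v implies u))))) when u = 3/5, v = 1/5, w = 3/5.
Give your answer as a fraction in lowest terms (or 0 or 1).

not u = not 3/5 = 0
u implies not u = 3/5 implies 0 = 0
u implies u = 3/5 implies 3/5 = 1
v iff (u implies u) = 1/5 iff 1 = 1/5
not (v iff (u implies u)) = not 1/5 = 0
(u implies not u) implies not (v iff (u implies u)) = 0 implies 0 = 1
w implies u = 3/5 implies 3/5 = 1
v or (w implies u) = 1/5 or 1 = 1
w iff w = 3/5 iff 3/5 = 1
u implies u = 3/5 implies 3/5 = 1
(u implies u) iff v = 1 iff 1/5 = 1/5
(w iff w) and ((u implies u) iff v) = 1 and 1/5 = 1/5
(v or (w implies u)) iff ((w iff w) and ((u implies u) iff v)) = 1 iff 1/5 = 1/5
w implies v = 3/5 implies 1/5 = 1/5
w implies u = 3/5 implies 3/5 = 1
v iff (w implies u) = 1/5 iff 1 = 1/5
(w implies v) implies (v iff (w implies u)) = 1/5 implies 1/5 = 1
((v or (w implies u)) iff ((w iff w) and ((u implies u) iff v))) and ((w implies v) implies (v iff (w implies u))) = 1/5 and 1 = 1/5
((u implies not u) implies not (v iff (u implies u))) and (((v or (w implies u)) iff ((w iff w) and ((u implies u) iff v))) and ((w implies v) implies (v iff (w implies u)))) = 1 and 1/5 = 1/5
v or w = 1/5 or 3/5 = 3/5
not (v or w) = not 3/5 = 0
u implies not (v or w) = 3/5 implies 0 = 0
v iff v = 1/5 iff 1/5 = 1
w and (v iff v) = 3/5 and 1 = 3/5
(u implies not (v or w)) iff (w and (v iff v)) = 0 iff 3/5 = 0
not ((u implies not (v or w)) iff (w and (v iff v))) = not 0 = 1
v iff w = 1/5 iff 3/5 = 1/5
(v iff w) and u = 1/5 and 3/5 = 1/5
u or w = 3/5 or 3/5 = 3/5
v implies (u or w) = 1/5 implies 3/5 = 1
((v iff w) and u) implies (v implies (u or w)) = 1/5 implies 1 = 1
v implies u = 1/5 implies 3/5 = 1
(v implies u) implies v = 1 implies 1/5 = 1/5
(((v iff w) and u) implies (v implies (u or w))) implies ((v implies u) implies v) = 1 implies 1/5 = 1/5
w and u = 3/5 and 3/5 = 3/5
not (w and u) = not 3/5 = 0
u and w = 3/5 and 3/5 = 3/5
v implies u = 1/5 implies 3/5 = 1
(u and w) implies (v implies u) = 3/5 implies 1 = 1
not (w and u) iff ((u and w) implies (v implies u)) = 0 iff 1 = 0
((((v iff w) and u) implies (v implies (u or w))) implies ((v implies u) implies v)) and (not (w and u) iff ((u and w) implies (v implies u))) = 1/5 and 0 = 0
not ((u implies not (v or w)) iff (w and (v iff v))) implies (((((v iff w) and u) implies (v implies (u or w))) implies ((v implies u) implies v)) and (not (w and u) iff ((u and w) implies (v implies u)))) = 1 implies 0 = 0
(((u implies not u) implies not (v iff (u implies u))) and (((v or (w implies u)) iff ((w iff w) and ((u implies u) iff v))) and ((w implies v) implies (v iff (w implies u))))) or (not ((u implies not (v or w)) iff (w and (v iff v))) implies (((((v iff w) and u) implies (v implies (u or w))) implies ((v implies u) implies v)) and (not (w and u) iff ((u and w) implies (v implies u))))) = 1/5 or 0 = 1/5

1/5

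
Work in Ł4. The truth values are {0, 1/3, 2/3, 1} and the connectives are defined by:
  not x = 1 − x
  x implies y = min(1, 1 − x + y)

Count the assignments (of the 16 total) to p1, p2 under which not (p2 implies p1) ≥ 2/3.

3

p1 = 0, p2 = 0 ↦ 0  <
p1 = 0, p2 = 1/3 ↦ 1/3  <
p1 = 0, p2 = 2/3 ↦ 2/3  ≥
p1 = 0, p2 = 1 ↦ 1  ≥
p1 = 1/3, p2 = 0 ↦ 0  <
p1 = 1/3, p2 = 1/3 ↦ 0  <
p1 = 1/3, p2 = 2/3 ↦ 1/3  <
p1 = 1/3, p2 = 1 ↦ 2/3  ≥
p1 = 2/3, p2 = 0 ↦ 0  <
p1 = 2/3, p2 = 1/3 ↦ 0  <
p1 = 2/3, p2 = 2/3 ↦ 0  <
p1 = 2/3, p2 = 1 ↦ 1/3  <
p1 = 1, p2 = 0 ↦ 0  <
p1 = 1, p2 = 1/3 ↦ 0  <
p1 = 1, p2 = 2/3 ↦ 0  <
p1 = 1, p2 = 1 ↦ 0  <
So 3 of the 16 assignments meet the threshold.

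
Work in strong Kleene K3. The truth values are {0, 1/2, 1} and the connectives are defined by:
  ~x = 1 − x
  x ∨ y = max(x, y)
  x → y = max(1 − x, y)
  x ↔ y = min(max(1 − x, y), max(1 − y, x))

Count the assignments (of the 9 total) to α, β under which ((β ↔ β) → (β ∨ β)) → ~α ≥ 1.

5

α = 0, β = 0 ↦ 1  ≥
α = 0, β = 1/2 ↦ 1  ≥
α = 0, β = 1 ↦ 1  ≥
α = 1/2, β = 0 ↦ 1  ≥
α = 1/2, β = 1/2 ↦ 1/2  <
α = 1/2, β = 1 ↦ 1/2  <
α = 1, β = 0 ↦ 1  ≥
α = 1, β = 1/2 ↦ 1/2  <
α = 1, β = 1 ↦ 0  <
So 5 of the 9 assignments meet the threshold.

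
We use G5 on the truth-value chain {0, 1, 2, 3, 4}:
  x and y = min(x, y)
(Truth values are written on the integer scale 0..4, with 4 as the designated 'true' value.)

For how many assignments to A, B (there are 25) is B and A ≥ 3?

value 4: 1 assignment (counts)
value 3: 3 assignments (counts)
value 2: 5 assignments
value 1: 7 assignments
value 0: 9 assignments
So 4 of the 25 assignments meet the threshold.

4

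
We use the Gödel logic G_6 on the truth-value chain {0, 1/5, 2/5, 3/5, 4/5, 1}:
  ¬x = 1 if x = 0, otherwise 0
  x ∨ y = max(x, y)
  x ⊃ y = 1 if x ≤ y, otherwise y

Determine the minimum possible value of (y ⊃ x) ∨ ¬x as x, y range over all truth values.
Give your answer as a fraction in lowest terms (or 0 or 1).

1/5

Take x = 1/5, y = 2/5:
y ⊃ x = 2/5 ⊃ 1/5 = 1/5
¬x = ¬1/5 = 0
(y ⊃ x) ∨ ¬x = 1/5 ∨ 0 = 1/5
No assignment yields a value below 1/5, so this is the minimum.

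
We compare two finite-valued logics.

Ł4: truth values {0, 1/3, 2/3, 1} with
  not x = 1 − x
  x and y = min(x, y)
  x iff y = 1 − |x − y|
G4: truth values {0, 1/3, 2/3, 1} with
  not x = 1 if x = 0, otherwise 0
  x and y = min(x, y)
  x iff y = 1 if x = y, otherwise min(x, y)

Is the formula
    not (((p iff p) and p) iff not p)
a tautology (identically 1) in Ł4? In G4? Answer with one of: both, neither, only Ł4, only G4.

only G4

In Ł4: at p = 1/3 the value is 1/3 — not a tautology.
In G4: every assignment gives 1 — tautology.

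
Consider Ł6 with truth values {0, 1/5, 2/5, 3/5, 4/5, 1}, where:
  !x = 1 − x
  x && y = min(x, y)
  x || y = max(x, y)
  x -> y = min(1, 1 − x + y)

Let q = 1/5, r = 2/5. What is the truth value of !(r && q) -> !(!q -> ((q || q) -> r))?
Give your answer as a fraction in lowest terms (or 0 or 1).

r && q = 2/5 && 1/5 = 1/5
!(r && q) = !1/5 = 4/5
!q = !1/5 = 4/5
q || q = 1/5 || 1/5 = 1/5
(q || q) -> r = 1/5 -> 2/5 = 1
!q -> ((q || q) -> r) = 4/5 -> 1 = 1
!(!q -> ((q || q) -> r)) = !1 = 0
!(r && q) -> !(!q -> ((q || q) -> r)) = 4/5 -> 0 = 1/5

1/5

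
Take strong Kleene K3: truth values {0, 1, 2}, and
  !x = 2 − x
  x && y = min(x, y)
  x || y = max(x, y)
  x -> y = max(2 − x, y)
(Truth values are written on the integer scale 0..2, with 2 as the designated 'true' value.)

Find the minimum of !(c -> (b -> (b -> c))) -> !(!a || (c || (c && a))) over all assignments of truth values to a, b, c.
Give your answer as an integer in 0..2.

Take a = 0, b = 1, c = 1:
b -> c = 1 -> 1 = 1
b -> (b -> c) = 1 -> 1 = 1
c -> (b -> (b -> c)) = 1 -> 1 = 1
!(c -> (b -> (b -> c))) = !1 = 1
!a = !0 = 2
c && a = 1 && 0 = 0
c || (c && a) = 1 || 0 = 1
!a || (c || (c && a)) = 2 || 1 = 2
!(!a || (c || (c && a))) = !2 = 0
!(c -> (b -> (b -> c))) -> !(!a || (c || (c && a))) = 1 -> 0 = 1
No assignment yields a value below 1, so this is the minimum.

1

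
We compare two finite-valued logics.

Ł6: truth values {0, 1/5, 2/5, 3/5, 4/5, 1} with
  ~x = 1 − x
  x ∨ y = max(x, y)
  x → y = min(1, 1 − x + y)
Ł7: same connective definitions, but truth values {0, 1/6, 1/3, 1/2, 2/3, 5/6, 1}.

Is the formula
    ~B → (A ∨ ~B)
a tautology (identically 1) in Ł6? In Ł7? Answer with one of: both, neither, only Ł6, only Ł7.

In Ł6: every assignment gives 1 — tautology.
In Ł7: every assignment gives 1 — tautology.

both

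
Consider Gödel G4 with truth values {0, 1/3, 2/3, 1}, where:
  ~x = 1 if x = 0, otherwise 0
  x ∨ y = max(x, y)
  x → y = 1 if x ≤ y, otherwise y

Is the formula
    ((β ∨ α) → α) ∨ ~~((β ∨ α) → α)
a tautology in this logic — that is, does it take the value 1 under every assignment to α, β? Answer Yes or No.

No

Counterexample: take α = 0, β = 1/3.
β ∨ α = 1/3 ∨ 0 = 1/3
(β ∨ α) → α = 1/3 → 0 = 0
~((β ∨ α) → α) = ~0 = 1
~~((β ∨ α) → α) = ~1 = 0
((β ∨ α) → α) ∨ ~~((β ∨ α) → α) = 0 ∨ 0 = 0
This gives 0 ≠ 1.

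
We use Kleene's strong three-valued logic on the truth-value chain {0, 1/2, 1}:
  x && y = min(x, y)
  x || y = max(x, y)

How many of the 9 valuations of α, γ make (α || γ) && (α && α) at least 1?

3

α = 0, γ = 0 ↦ 0  <
α = 0, γ = 1/2 ↦ 0  <
α = 0, γ = 1 ↦ 0  <
α = 1/2, γ = 0 ↦ 1/2  <
α = 1/2, γ = 1/2 ↦ 1/2  <
α = 1/2, γ = 1 ↦ 1/2  <
α = 1, γ = 0 ↦ 1  ≥
α = 1, γ = 1/2 ↦ 1  ≥
α = 1, γ = 1 ↦ 1  ≥
So 3 of the 9 assignments meet the threshold.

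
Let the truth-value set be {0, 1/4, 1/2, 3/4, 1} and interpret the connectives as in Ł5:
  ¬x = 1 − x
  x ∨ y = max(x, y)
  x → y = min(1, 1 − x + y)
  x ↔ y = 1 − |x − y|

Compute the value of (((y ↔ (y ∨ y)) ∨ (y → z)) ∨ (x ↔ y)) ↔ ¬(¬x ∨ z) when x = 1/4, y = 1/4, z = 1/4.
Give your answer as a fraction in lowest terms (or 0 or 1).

y ∨ y = 1/4 ∨ 1/4 = 1/4
y ↔ (y ∨ y) = 1/4 ↔ 1/4 = 1
y → z = 1/4 → 1/4 = 1
(y ↔ (y ∨ y)) ∨ (y → z) = 1 ∨ 1 = 1
x ↔ y = 1/4 ↔ 1/4 = 1
((y ↔ (y ∨ y)) ∨ (y → z)) ∨ (x ↔ y) = 1 ∨ 1 = 1
¬x = ¬1/4 = 3/4
¬x ∨ z = 3/4 ∨ 1/4 = 3/4
¬(¬x ∨ z) = ¬3/4 = 1/4
(((y ↔ (y ∨ y)) ∨ (y → z)) ∨ (x ↔ y)) ↔ ¬(¬x ∨ z) = 1 ↔ 1/4 = 1/4

1/4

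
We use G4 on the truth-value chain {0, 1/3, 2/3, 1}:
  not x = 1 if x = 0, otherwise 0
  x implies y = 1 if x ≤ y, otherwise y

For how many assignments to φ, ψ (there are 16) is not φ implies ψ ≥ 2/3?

14

φ = 0, ψ = 0 ↦ 0  <
φ = 0, ψ = 1/3 ↦ 1/3  <
φ = 0, ψ = 2/3 ↦ 2/3  ≥
φ = 0, ψ = 1 ↦ 1  ≥
φ = 1/3, ψ = 0 ↦ 1  ≥
φ = 1/3, ψ = 1/3 ↦ 1  ≥
φ = 1/3, ψ = 2/3 ↦ 1  ≥
φ = 1/3, ψ = 1 ↦ 1  ≥
φ = 2/3, ψ = 0 ↦ 1  ≥
φ = 2/3, ψ = 1/3 ↦ 1  ≥
φ = 2/3, ψ = 2/3 ↦ 1  ≥
φ = 2/3, ψ = 1 ↦ 1  ≥
φ = 1, ψ = 0 ↦ 1  ≥
φ = 1, ψ = 1/3 ↦ 1  ≥
φ = 1, ψ = 2/3 ↦ 1  ≥
φ = 1, ψ = 1 ↦ 1  ≥
So 14 of the 16 assignments meet the threshold.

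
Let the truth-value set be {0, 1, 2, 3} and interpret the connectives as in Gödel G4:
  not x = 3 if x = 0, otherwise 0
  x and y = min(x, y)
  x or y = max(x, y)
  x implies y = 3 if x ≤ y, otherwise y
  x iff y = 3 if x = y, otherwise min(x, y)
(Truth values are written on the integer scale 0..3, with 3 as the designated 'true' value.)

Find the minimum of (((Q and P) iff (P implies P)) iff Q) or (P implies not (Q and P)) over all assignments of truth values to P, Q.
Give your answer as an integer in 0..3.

Take P = 1, Q = 2:
Q and P = 2 and 1 = 1
P implies P = 1 implies 1 = 3
(Q and P) iff (P implies P) = 1 iff 3 = 1
((Q and P) iff (P implies P)) iff Q = 1 iff 2 = 1
Q and P = 2 and 1 = 1
not (Q and P) = not 1 = 0
P implies not (Q and P) = 1 implies 0 = 0
(((Q and P) iff (P implies P)) iff Q) or (P implies not (Q and P)) = 1 or 0 = 1
No assignment yields a value below 1, so this is the minimum.

1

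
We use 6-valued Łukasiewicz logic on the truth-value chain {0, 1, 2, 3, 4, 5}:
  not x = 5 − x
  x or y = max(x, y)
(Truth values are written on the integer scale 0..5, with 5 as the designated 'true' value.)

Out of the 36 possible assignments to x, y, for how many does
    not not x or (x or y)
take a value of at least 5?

value 5: 11 assignments (counts)
value 4: 9 assignments
value 3: 7 assignments
value 2: 5 assignments
value 1: 3 assignments
value 0: 1 assignment
So 11 of the 36 assignments meet the threshold.

11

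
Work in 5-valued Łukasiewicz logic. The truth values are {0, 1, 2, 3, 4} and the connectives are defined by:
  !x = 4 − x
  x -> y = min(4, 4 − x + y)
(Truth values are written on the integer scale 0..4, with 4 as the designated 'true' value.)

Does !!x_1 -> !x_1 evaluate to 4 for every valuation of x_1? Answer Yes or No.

Counterexample: take x_1 = 3.
!x_1 = !3 = 1
!!x_1 = !1 = 3
!x_1 = !3 = 1
!!x_1 -> !x_1 = 3 -> 1 = 2
This gives 2 ≠ 4.

No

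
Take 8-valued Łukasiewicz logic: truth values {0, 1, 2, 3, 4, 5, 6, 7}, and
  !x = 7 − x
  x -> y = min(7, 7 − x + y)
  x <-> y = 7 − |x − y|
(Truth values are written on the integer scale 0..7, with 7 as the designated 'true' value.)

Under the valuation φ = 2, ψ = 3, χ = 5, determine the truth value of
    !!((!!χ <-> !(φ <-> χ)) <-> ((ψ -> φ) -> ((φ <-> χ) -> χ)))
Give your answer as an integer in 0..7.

!χ = !5 = 2
!!χ = !2 = 5
φ <-> χ = 2 <-> 5 = 4
!(φ <-> χ) = !4 = 3
!!χ <-> !(φ <-> χ) = 5 <-> 3 = 5
ψ -> φ = 3 -> 2 = 6
φ <-> χ = 2 <-> 5 = 4
(φ <-> χ) -> χ = 4 -> 5 = 7
(ψ -> φ) -> ((φ <-> χ) -> χ) = 6 -> 7 = 7
(!!χ <-> !(φ <-> χ)) <-> ((ψ -> φ) -> ((φ <-> χ) -> χ)) = 5 <-> 7 = 5
!((!!χ <-> !(φ <-> χ)) <-> ((ψ -> φ) -> ((φ <-> χ) -> χ))) = !5 = 2
!!((!!χ <-> !(φ <-> χ)) <-> ((ψ -> φ) -> ((φ <-> χ) -> χ))) = !2 = 5

5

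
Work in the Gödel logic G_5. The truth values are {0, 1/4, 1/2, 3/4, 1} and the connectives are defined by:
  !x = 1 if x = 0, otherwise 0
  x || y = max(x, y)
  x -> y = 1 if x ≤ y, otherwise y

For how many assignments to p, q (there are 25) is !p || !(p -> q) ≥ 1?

9

value 1: 9 assignments (counts)
value 0: 16 assignments
So 9 of the 25 assignments meet the threshold.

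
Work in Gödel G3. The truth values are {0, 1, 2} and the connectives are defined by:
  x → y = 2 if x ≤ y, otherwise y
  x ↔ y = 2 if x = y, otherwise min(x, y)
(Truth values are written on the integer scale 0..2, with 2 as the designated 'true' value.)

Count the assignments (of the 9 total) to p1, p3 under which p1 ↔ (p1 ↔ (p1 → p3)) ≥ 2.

p1 = 0, p3 = 0 ↦ 2  ≥
p1 = 0, p3 = 1 ↦ 2  ≥
p1 = 0, p3 = 2 ↦ 2  ≥
p1 = 1, p3 = 0 ↦ 0  <
p1 = 1, p3 = 1 ↦ 2  ≥
p1 = 1, p3 = 2 ↦ 2  ≥
p1 = 2, p3 = 0 ↦ 0  <
p1 = 2, p3 = 1 ↦ 1  <
p1 = 2, p3 = 2 ↦ 2  ≥
So 6 of the 9 assignments meet the threshold.

6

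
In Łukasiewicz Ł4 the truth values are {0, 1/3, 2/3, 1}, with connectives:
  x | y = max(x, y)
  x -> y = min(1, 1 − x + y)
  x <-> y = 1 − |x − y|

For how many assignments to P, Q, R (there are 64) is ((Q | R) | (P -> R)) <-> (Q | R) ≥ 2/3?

value 1: 41 assignments (counts)
value 2/3: 16 assignments (counts)
value 1/3: 6 assignments
value 0: 1 assignment
So 57 of the 64 assignments meet the threshold.

57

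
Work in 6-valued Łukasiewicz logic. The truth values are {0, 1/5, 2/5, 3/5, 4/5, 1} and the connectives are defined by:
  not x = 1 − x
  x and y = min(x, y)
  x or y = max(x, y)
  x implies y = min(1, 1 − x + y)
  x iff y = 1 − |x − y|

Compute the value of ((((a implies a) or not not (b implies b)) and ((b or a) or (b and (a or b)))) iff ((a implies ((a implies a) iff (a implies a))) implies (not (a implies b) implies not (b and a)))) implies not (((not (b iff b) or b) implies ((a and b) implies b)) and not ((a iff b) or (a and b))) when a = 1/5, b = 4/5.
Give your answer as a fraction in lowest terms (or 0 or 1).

3/5

a implies a = 1/5 implies 1/5 = 1
b implies b = 4/5 implies 4/5 = 1
not (b implies b) = not 1 = 0
not not (b implies b) = not 0 = 1
(a implies a) or not not (b implies b) = 1 or 1 = 1
b or a = 4/5 or 1/5 = 4/5
a or b = 1/5 or 4/5 = 4/5
b and (a or b) = 4/5 and 4/5 = 4/5
(b or a) or (b and (a or b)) = 4/5 or 4/5 = 4/5
((a implies a) or not not (b implies b)) and ((b or a) or (b and (a or b))) = 1 and 4/5 = 4/5
a implies a = 1/5 implies 1/5 = 1
a implies a = 1/5 implies 1/5 = 1
(a implies a) iff (a implies a) = 1 iff 1 = 1
a implies ((a implies a) iff (a implies a)) = 1/5 implies 1 = 1
a implies b = 1/5 implies 4/5 = 1
not (a implies b) = not 1 = 0
b and a = 4/5 and 1/5 = 1/5
not (b and a) = not 1/5 = 4/5
not (a implies b) implies not (b and a) = 0 implies 4/5 = 1
(a implies ((a implies a) iff (a implies a))) implies (not (a implies b) implies not (b and a)) = 1 implies 1 = 1
(((a implies a) or not not (b implies b)) and ((b or a) or (b and (a or b)))) iff ((a implies ((a implies a) iff (a implies a))) implies (not (a implies b) implies not (b and a))) = 4/5 iff 1 = 4/5
b iff b = 4/5 iff 4/5 = 1
not (b iff b) = not 1 = 0
not (b iff b) or b = 0 or 4/5 = 4/5
a and b = 1/5 and 4/5 = 1/5
(a and b) implies b = 1/5 implies 4/5 = 1
(not (b iff b) or b) implies ((a and b) implies b) = 4/5 implies 1 = 1
a iff b = 1/5 iff 4/5 = 2/5
a and b = 1/5 and 4/5 = 1/5
(a iff b) or (a and b) = 2/5 or 1/5 = 2/5
not ((a iff b) or (a and b)) = not 2/5 = 3/5
((not (b iff b) or b) implies ((a and b) implies b)) and not ((a iff b) or (a and b)) = 1 and 3/5 = 3/5
not (((not (b iff b) or b) implies ((a and b) implies b)) and not ((a iff b) or (a and b))) = not 3/5 = 2/5
((((a implies a) or not not (b implies b)) and ((b or a) or (b and (a or b)))) iff ((a implies ((a implies a) iff (a implies a))) implies (not (a implies b) implies not (b and a)))) implies not (((not (b iff b) or b) implies ((a and b) implies b)) and not ((a iff b) or (a and b))) = 4/5 implies 2/5 = 3/5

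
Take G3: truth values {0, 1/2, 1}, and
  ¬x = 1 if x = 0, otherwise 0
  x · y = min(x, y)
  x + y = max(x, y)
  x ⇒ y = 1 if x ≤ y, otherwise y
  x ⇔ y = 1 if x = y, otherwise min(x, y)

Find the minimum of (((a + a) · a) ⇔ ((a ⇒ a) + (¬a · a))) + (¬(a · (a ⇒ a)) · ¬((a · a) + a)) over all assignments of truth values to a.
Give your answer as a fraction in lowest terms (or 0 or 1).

Take a = 1/2:
a + a = 1/2 + 1/2 = 1/2
(a + a) · a = 1/2 · 1/2 = 1/2
a ⇒ a = 1/2 ⇒ 1/2 = 1
¬a = ¬1/2 = 0
¬a · a = 0 · 1/2 = 0
(a ⇒ a) + (¬a · a) = 1 + 0 = 1
((a + a) · a) ⇔ ((a ⇒ a) + (¬a · a)) = 1/2 ⇔ 1 = 1/2
a ⇒ a = 1/2 ⇒ 1/2 = 1
a · (a ⇒ a) = 1/2 · 1 = 1/2
¬(a · (a ⇒ a)) = ¬1/2 = 0
a · a = 1/2 · 1/2 = 1/2
(a · a) + a = 1/2 + 1/2 = 1/2
¬((a · a) + a) = ¬1/2 = 0
¬(a · (a ⇒ a)) · ¬((a · a) + a) = 0 · 0 = 0
(((a + a) · a) ⇔ ((a ⇒ a) + (¬a · a))) + (¬(a · (a ⇒ a)) · ¬((a · a) + a)) = 1/2 + 0 = 1/2
No assignment yields a value below 1/2, so this is the minimum.

1/2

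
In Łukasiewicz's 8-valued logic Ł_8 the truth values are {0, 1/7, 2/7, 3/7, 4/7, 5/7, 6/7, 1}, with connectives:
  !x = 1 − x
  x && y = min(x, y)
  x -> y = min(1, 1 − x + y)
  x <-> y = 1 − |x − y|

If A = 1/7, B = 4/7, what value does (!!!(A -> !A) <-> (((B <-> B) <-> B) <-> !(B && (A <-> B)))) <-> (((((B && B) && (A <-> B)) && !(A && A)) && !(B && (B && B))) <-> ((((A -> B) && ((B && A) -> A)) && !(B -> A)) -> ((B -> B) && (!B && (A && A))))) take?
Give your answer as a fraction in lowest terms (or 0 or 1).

3/7

!A = !1/7 = 6/7
A -> !A = 1/7 -> 6/7 = 1
!(A -> !A) = !1 = 0
!!(A -> !A) = !0 = 1
!!!(A -> !A) = !1 = 0
B <-> B = 4/7 <-> 4/7 = 1
(B <-> B) <-> B = 1 <-> 4/7 = 4/7
A <-> B = 1/7 <-> 4/7 = 4/7
B && (A <-> B) = 4/7 && 4/7 = 4/7
!(B && (A <-> B)) = !4/7 = 3/7
((B <-> B) <-> B) <-> !(B && (A <-> B)) = 4/7 <-> 3/7 = 6/7
!!!(A -> !A) <-> (((B <-> B) <-> B) <-> !(B && (A <-> B))) = 0 <-> 6/7 = 1/7
B && B = 4/7 && 4/7 = 4/7
A <-> B = 1/7 <-> 4/7 = 4/7
(B && B) && (A <-> B) = 4/7 && 4/7 = 4/7
A && A = 1/7 && 1/7 = 1/7
!(A && A) = !1/7 = 6/7
((B && B) && (A <-> B)) && !(A && A) = 4/7 && 6/7 = 4/7
B && B = 4/7 && 4/7 = 4/7
B && (B && B) = 4/7 && 4/7 = 4/7
!(B && (B && B)) = !4/7 = 3/7
(((B && B) && (A <-> B)) && !(A && A)) && !(B && (B && B)) = 4/7 && 3/7 = 3/7
A -> B = 1/7 -> 4/7 = 1
B && A = 4/7 && 1/7 = 1/7
(B && A) -> A = 1/7 -> 1/7 = 1
(A -> B) && ((B && A) -> A) = 1 && 1 = 1
B -> A = 4/7 -> 1/7 = 4/7
!(B -> A) = !4/7 = 3/7
((A -> B) && ((B && A) -> A)) && !(B -> A) = 1 && 3/7 = 3/7
B -> B = 4/7 -> 4/7 = 1
!B = !4/7 = 3/7
A && A = 1/7 && 1/7 = 1/7
!B && (A && A) = 3/7 && 1/7 = 1/7
(B -> B) && (!B && (A && A)) = 1 && 1/7 = 1/7
(((A -> B) && ((B && A) -> A)) && !(B -> A)) -> ((B -> B) && (!B && (A && A))) = 3/7 -> 1/7 = 5/7
((((B && B) && (A <-> B)) && !(A && A)) && !(B && (B && B))) <-> ((((A -> B) && ((B && A) -> A)) && !(B -> A)) -> ((B -> B) && (!B && (A && A)))) = 3/7 <-> 5/7 = 5/7
(!!!(A -> !A) <-> (((B <-> B) <-> B) <-> !(B && (A <-> B)))) <-> (((((B && B) && (A <-> B)) && !(A && A)) && !(B && (B && B))) <-> ((((A -> B) && ((B && A) -> A)) && !(B -> A)) -> ((B -> B) && (!B && (A && A))))) = 1/7 <-> 5/7 = 3/7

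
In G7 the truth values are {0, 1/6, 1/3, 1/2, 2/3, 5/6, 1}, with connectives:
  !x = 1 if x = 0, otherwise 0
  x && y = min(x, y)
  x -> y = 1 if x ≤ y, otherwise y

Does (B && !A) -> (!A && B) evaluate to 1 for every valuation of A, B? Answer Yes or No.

Yes

At A = 2/3, B = 1, for instance:
!A = !2/3 = 0
B && !A = 1 && 0 = 0
!A && B = 0 && 1 = 0
(B && !A) -> (!A && B) = 0 -> 0 = 1
and checking the remaining 48 assignments likewise gives ≥ 1 in every case.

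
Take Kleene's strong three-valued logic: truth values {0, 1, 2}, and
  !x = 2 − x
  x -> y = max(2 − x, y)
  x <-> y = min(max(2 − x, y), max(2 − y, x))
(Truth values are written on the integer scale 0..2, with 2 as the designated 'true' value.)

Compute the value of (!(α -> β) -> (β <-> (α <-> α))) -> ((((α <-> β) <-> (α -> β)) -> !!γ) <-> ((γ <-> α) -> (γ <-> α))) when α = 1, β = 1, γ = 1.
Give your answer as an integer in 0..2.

α -> β = 1 -> 1 = 1
!(α -> β) = !1 = 1
α <-> α = 1 <-> 1 = 1
β <-> (α <-> α) = 1 <-> 1 = 1
!(α -> β) -> (β <-> (α <-> α)) = 1 -> 1 = 1
α <-> β = 1 <-> 1 = 1
α -> β = 1 -> 1 = 1
(α <-> β) <-> (α -> β) = 1 <-> 1 = 1
!γ = !1 = 1
!!γ = !1 = 1
((α <-> β) <-> (α -> β)) -> !!γ = 1 -> 1 = 1
γ <-> α = 1 <-> 1 = 1
γ <-> α = 1 <-> 1 = 1
(γ <-> α) -> (γ <-> α) = 1 -> 1 = 1
(((α <-> β) <-> (α -> β)) -> !!γ) <-> ((γ <-> α) -> (γ <-> α)) = 1 <-> 1 = 1
(!(α -> β) -> (β <-> (α <-> α))) -> ((((α <-> β) <-> (α -> β)) -> !!γ) <-> ((γ <-> α) -> (γ <-> α))) = 1 -> 1 = 1

1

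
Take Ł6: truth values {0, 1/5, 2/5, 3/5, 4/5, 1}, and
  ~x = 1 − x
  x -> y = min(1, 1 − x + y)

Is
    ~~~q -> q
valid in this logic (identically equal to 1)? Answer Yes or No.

No

Counterexample: take q = 0.
~q = ~0 = 1
~~q = ~1 = 0
~~~q = ~0 = 1
~~~q -> q = 1 -> 0 = 0
This gives 0 ≠ 1.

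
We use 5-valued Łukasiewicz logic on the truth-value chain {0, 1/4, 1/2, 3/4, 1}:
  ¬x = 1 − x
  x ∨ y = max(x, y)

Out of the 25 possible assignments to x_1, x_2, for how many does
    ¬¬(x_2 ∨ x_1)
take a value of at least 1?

9

value 1: 9 assignments (counts)
value 3/4: 7 assignments
value 1/2: 5 assignments
value 1/4: 3 assignments
value 0: 1 assignment
So 9 of the 25 assignments meet the threshold.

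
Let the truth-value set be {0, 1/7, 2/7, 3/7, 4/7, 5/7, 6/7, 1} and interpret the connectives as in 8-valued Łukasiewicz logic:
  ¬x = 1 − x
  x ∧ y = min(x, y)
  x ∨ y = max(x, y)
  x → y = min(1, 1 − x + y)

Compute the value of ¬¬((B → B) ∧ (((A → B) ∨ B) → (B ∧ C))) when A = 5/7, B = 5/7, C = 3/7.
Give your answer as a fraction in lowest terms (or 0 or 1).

3/7

B → B = 5/7 → 5/7 = 1
A → B = 5/7 → 5/7 = 1
(A → B) ∨ B = 1 ∨ 5/7 = 1
B ∧ C = 5/7 ∧ 3/7 = 3/7
((A → B) ∨ B) → (B ∧ C) = 1 → 3/7 = 3/7
(B → B) ∧ (((A → B) ∨ B) → (B ∧ C)) = 1 ∧ 3/7 = 3/7
¬((B → B) ∧ (((A → B) ∨ B) → (B ∧ C))) = ¬3/7 = 4/7
¬¬((B → B) ∧ (((A → B) ∨ B) → (B ∧ C))) = ¬4/7 = 3/7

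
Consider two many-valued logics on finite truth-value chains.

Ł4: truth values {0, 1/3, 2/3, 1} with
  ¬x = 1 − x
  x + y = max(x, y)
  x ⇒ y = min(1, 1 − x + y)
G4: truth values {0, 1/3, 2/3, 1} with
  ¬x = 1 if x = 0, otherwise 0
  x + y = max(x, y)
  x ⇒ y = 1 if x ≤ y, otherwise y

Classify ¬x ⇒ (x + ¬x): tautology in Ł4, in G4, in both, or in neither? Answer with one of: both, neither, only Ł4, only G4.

both

In Ł4: every assignment gives 1 — tautology.
In G4: every assignment gives 1 — tautology.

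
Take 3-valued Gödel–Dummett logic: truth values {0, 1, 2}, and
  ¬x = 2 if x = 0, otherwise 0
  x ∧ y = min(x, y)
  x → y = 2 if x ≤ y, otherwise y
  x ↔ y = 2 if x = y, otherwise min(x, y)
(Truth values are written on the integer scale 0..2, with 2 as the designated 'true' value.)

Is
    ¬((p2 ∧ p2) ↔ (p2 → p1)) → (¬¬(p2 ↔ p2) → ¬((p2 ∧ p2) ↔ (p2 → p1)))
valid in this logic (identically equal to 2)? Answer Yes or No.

Yes

p1 = 0, p2 = 0 ↦ 2
p1 = 0, p2 = 1 ↦ 2
p1 = 0, p2 = 2 ↦ 2
p1 = 1, p2 = 0 ↦ 2
p1 = 1, p2 = 1 ↦ 2
p1 = 1, p2 = 2 ↦ 2
p1 = 2, p2 = 0 ↦ 2
p1 = 2, p2 = 1 ↦ 2
p1 = 2, p2 = 2 ↦ 2
Every assignment gives a value ≥ 2.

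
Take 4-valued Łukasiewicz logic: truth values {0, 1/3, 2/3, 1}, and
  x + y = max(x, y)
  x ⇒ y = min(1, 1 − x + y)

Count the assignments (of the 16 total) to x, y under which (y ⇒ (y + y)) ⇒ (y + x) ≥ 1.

x = 0, y = 0 ↦ 0  <
x = 0, y = 1/3 ↦ 1/3  <
x = 0, y = 2/3 ↦ 2/3  <
x = 0, y = 1 ↦ 1  ≥
x = 1/3, y = 0 ↦ 1/3  <
x = 1/3, y = 1/3 ↦ 1/3  <
x = 1/3, y = 2/3 ↦ 2/3  <
x = 1/3, y = 1 ↦ 1  ≥
x = 2/3, y = 0 ↦ 2/3  <
x = 2/3, y = 1/3 ↦ 2/3  <
x = 2/3, y = 2/3 ↦ 2/3  <
x = 2/3, y = 1 ↦ 1  ≥
x = 1, y = 0 ↦ 1  ≥
x = 1, y = 1/3 ↦ 1  ≥
x = 1, y = 2/3 ↦ 1  ≥
x = 1, y = 1 ↦ 1  ≥
So 7 of the 16 assignments meet the threshold.

7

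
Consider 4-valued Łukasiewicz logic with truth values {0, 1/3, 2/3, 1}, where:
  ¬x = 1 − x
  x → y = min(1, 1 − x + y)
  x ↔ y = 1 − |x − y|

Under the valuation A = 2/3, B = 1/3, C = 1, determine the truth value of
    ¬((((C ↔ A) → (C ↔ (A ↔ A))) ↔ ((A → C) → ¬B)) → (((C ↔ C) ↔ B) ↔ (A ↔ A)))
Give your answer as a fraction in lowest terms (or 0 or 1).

C ↔ A = 1 ↔ 2/3 = 2/3
A ↔ A = 2/3 ↔ 2/3 = 1
C ↔ (A ↔ A) = 1 ↔ 1 = 1
(C ↔ A) → (C ↔ (A ↔ A)) = 2/3 → 1 = 1
A → C = 2/3 → 1 = 1
¬B = ¬1/3 = 2/3
(A → C) → ¬B = 1 → 2/3 = 2/3
((C ↔ A) → (C ↔ (A ↔ A))) ↔ ((A → C) → ¬B) = 1 ↔ 2/3 = 2/3
C ↔ C = 1 ↔ 1 = 1
(C ↔ C) ↔ B = 1 ↔ 1/3 = 1/3
A ↔ A = 2/3 ↔ 2/3 = 1
((C ↔ C) ↔ B) ↔ (A ↔ A) = 1/3 ↔ 1 = 1/3
(((C ↔ A) → (C ↔ (A ↔ A))) ↔ ((A → C) → ¬B)) → (((C ↔ C) ↔ B) ↔ (A ↔ A)) = 2/3 → 1/3 = 2/3
¬((((C ↔ A) → (C ↔ (A ↔ A))) ↔ ((A → C) → ¬B)) → (((C ↔ C) ↔ B) ↔ (A ↔ A))) = ¬2/3 = 1/3

1/3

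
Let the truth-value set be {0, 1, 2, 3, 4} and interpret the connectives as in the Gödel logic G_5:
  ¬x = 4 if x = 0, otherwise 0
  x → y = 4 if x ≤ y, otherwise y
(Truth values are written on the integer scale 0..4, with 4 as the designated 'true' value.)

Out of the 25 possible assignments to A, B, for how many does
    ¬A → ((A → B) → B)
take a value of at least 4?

21

value 4: 21 assignments (counts)
value 3: 1 assignment
value 2: 1 assignment
value 1: 1 assignment
value 0: 1 assignment
So 21 of the 25 assignments meet the threshold.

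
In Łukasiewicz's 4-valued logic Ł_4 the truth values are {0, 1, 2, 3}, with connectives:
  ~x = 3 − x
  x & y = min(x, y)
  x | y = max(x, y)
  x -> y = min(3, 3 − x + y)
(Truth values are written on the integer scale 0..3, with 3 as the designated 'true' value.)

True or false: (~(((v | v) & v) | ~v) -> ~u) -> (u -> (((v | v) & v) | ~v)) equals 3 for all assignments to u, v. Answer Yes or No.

u = 0, v = 0 ↦ 3
u = 0, v = 1 ↦ 3
u = 0, v = 2 ↦ 3
u = 0, v = 3 ↦ 3
u = 1, v = 0 ↦ 3
u = 1, v = 1 ↦ 3
u = 1, v = 2 ↦ 3
u = 1, v = 3 ↦ 3
u = 2, v = 0 ↦ 3
u = 2, v = 1 ↦ 3
u = 2, v = 2 ↦ 3
u = 2, v = 3 ↦ 3
u = 3, v = 0 ↦ 3
u = 3, v = 1 ↦ 3
u = 3, v = 2 ↦ 3
u = 3, v = 3 ↦ 3
Every assignment gives a value ≥ 3.

Yes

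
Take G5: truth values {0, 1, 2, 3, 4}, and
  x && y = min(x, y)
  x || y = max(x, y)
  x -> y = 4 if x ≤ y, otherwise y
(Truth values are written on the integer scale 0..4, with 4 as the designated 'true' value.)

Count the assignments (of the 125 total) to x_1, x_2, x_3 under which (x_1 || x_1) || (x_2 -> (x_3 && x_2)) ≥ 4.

value 4: 85 assignments (counts)
value 3: 13 assignments
value 2: 13 assignments
value 1: 10 assignments
value 0: 4 assignments
So 85 of the 125 assignments meet the threshold.

85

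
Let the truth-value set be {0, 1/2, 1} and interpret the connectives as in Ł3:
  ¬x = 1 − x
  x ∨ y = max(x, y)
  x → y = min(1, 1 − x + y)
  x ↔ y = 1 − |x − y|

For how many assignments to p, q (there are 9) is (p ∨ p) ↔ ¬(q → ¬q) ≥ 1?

p = 0, q = 0 ↦ 1  ≥
p = 0, q = 1/2 ↦ 1  ≥
p = 0, q = 1 ↦ 0  <
p = 1/2, q = 0 ↦ 1/2  <
p = 1/2, q = 1/2 ↦ 1/2  <
p = 1/2, q = 1 ↦ 1/2  <
p = 1, q = 0 ↦ 0  <
p = 1, q = 1/2 ↦ 0  <
p = 1, q = 1 ↦ 1  ≥
So 3 of the 9 assignments meet the threshold.

3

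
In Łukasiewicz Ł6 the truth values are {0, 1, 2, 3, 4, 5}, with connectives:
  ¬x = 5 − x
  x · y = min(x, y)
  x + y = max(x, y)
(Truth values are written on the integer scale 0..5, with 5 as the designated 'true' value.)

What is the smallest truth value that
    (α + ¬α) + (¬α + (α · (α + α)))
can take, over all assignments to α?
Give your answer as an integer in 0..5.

3

Take α = 2:
¬α = ¬2 = 3
α + ¬α = 2 + 3 = 3
¬α = ¬2 = 3
α + α = 2 + 2 = 2
α · (α + α) = 2 · 2 = 2
¬α + (α · (α + α)) = 3 + 2 = 3
(α + ¬α) + (¬α + (α · (α + α))) = 3 + 3 = 3
No assignment yields a value below 3, so this is the minimum.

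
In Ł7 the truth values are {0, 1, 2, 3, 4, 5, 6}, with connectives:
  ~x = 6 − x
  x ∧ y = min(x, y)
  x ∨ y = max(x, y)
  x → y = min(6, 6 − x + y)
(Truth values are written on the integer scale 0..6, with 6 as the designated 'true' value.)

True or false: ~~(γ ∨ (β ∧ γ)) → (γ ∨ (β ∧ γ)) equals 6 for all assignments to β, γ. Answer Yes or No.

At β = 5, γ = 0, for instance:
β ∧ γ = 5 ∧ 0 = 0
γ ∨ (β ∧ γ) = 0 ∨ 0 = 0
~(γ ∨ (β ∧ γ)) = ~0 = 6
~~(γ ∨ (β ∧ γ)) = ~6 = 0
~~(γ ∨ (β ∧ γ)) → (γ ∨ (β ∧ γ)) = 0 → 0 = 6
and checking the remaining 48 assignments likewise gives ≥ 6 in every case.

Yes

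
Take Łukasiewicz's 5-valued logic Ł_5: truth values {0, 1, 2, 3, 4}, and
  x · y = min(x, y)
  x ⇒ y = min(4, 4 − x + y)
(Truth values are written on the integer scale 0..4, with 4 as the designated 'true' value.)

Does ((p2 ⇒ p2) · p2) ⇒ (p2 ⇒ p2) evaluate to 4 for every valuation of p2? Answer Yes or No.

Yes

p2 = 0 ↦ 4
p2 = 1 ↦ 4
p2 = 2 ↦ 4
p2 = 3 ↦ 4
p2 = 4 ↦ 4
Every assignment gives a value ≥ 4.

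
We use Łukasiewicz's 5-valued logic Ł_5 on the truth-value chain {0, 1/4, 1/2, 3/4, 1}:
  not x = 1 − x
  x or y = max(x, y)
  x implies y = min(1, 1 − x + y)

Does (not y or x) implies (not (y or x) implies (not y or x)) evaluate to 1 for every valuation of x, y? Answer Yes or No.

Yes

At x = 3/4, y = 3/4, for instance:
not y = not 3/4 = 1/4
not y or x = 1/4 or 3/4 = 3/4
y or x = 3/4 or 3/4 = 3/4
not (y or x) = not 3/4 = 1/4
not (y or x) implies (not y or x) = 1/4 implies 3/4 = 1
(not y or x) implies (not (y or x) implies (not y or x)) = 3/4 implies 1 = 1
and checking the remaining 24 assignments likewise gives ≥ 1 in every case.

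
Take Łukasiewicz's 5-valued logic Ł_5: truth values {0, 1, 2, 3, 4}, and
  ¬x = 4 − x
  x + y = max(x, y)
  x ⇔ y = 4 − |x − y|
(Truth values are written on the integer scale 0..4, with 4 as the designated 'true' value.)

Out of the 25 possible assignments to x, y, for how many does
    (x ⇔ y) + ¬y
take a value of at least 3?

18

value 4: 9 assignments (counts)
value 3: 9 assignments (counts)
value 2: 4 assignments
value 1: 2 assignments
value 0: 1 assignment
So 18 of the 25 assignments meet the threshold.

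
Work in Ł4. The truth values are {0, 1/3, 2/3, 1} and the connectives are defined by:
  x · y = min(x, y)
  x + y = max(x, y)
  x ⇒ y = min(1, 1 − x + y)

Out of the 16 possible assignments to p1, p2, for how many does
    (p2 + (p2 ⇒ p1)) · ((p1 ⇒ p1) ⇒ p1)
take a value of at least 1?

p1 = 0, p2 = 0 ↦ 0  <
p1 = 0, p2 = 1/3 ↦ 0  <
p1 = 0, p2 = 2/3 ↦ 0  <
p1 = 0, p2 = 1 ↦ 0  <
p1 = 1/3, p2 = 0 ↦ 1/3  <
p1 = 1/3, p2 = 1/3 ↦ 1/3  <
p1 = 1/3, p2 = 2/3 ↦ 1/3  <
p1 = 1/3, p2 = 1 ↦ 1/3  <
p1 = 2/3, p2 = 0 ↦ 2/3  <
p1 = 2/3, p2 = 1/3 ↦ 2/3  <
p1 = 2/3, p2 = 2/3 ↦ 2/3  <
p1 = 2/3, p2 = 1 ↦ 2/3  <
p1 = 1, p2 = 0 ↦ 1  ≥
p1 = 1, p2 = 1/3 ↦ 1  ≥
p1 = 1, p2 = 2/3 ↦ 1  ≥
p1 = 1, p2 = 1 ↦ 1  ≥
So 4 of the 16 assignments meet the threshold.

4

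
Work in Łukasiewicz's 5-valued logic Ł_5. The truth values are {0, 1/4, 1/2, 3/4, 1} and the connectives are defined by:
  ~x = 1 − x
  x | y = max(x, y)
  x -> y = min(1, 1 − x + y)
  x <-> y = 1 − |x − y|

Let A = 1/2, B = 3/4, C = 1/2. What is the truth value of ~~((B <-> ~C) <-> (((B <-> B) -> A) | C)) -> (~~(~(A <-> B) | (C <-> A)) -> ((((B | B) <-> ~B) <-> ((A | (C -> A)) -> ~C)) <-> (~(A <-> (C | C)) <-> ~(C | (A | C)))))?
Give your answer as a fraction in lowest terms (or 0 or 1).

3/4

~C = ~1/2 = 1/2
B <-> ~C = 3/4 <-> 1/2 = 3/4
B <-> B = 3/4 <-> 3/4 = 1
(B <-> B) -> A = 1 -> 1/2 = 1/2
((B <-> B) -> A) | C = 1/2 | 1/2 = 1/2
(B <-> ~C) <-> (((B <-> B) -> A) | C) = 3/4 <-> 1/2 = 3/4
~((B <-> ~C) <-> (((B <-> B) -> A) | C)) = ~3/4 = 1/4
~~((B <-> ~C) <-> (((B <-> B) -> A) | C)) = ~1/4 = 3/4
A <-> B = 1/2 <-> 3/4 = 3/4
~(A <-> B) = ~3/4 = 1/4
C <-> A = 1/2 <-> 1/2 = 1
~(A <-> B) | (C <-> A) = 1/4 | 1 = 1
~(~(A <-> B) | (C <-> A)) = ~1 = 0
~~(~(A <-> B) | (C <-> A)) = ~0 = 1
B | B = 3/4 | 3/4 = 3/4
~B = ~3/4 = 1/4
(B | B) <-> ~B = 3/4 <-> 1/4 = 1/2
C -> A = 1/2 -> 1/2 = 1
A | (C -> A) = 1/2 | 1 = 1
~C = ~1/2 = 1/2
(A | (C -> A)) -> ~C = 1 -> 1/2 = 1/2
((B | B) <-> ~B) <-> ((A | (C -> A)) -> ~C) = 1/2 <-> 1/2 = 1
C | C = 1/2 | 1/2 = 1/2
A <-> (C | C) = 1/2 <-> 1/2 = 1
~(A <-> (C | C)) = ~1 = 0
A | C = 1/2 | 1/2 = 1/2
C | (A | C) = 1/2 | 1/2 = 1/2
~(C | (A | C)) = ~1/2 = 1/2
~(A <-> (C | C)) <-> ~(C | (A | C)) = 0 <-> 1/2 = 1/2
(((B | B) <-> ~B) <-> ((A | (C -> A)) -> ~C)) <-> (~(A <-> (C | C)) <-> ~(C | (A | C))) = 1 <-> 1/2 = 1/2
~~(~(A <-> B) | (C <-> A)) -> ((((B | B) <-> ~B) <-> ((A | (C -> A)) -> ~C)) <-> (~(A <-> (C | C)) <-> ~(C | (A | C)))) = 1 -> 1/2 = 1/2
~~((B <-> ~C) <-> (((B <-> B) -> A) | C)) -> (~~(~(A <-> B) | (C <-> A)) -> ((((B | B) <-> ~B) <-> ((A | (C -> A)) -> ~C)) <-> (~(A <-> (C | C)) <-> ~(C | (A | C))))) = 3/4 -> 1/2 = 3/4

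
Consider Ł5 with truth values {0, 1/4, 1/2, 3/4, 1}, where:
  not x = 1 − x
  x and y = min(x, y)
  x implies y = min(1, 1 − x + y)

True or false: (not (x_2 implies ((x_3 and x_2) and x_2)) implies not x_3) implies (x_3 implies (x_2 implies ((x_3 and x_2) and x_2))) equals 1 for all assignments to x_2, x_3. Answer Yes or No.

Yes

At x_2 = 1/4, x_3 = 1/4, for instance:
x_3 and x_2 = 1/4 and 1/4 = 1/4
(x_3 and x_2) and x_2 = 1/4 and 1/4 = 1/4
x_2 implies ((x_3 and x_2) and x_2) = 1/4 implies 1/4 = 1
not (x_2 implies ((x_3 and x_2) and x_2)) = not 1 = 0
not x_3 = not 1/4 = 3/4
not (x_2 implies ((x_3 and x_2) and x_2)) implies not x_3 = 0 implies 3/4 = 1
x_3 implies (x_2 implies ((x_3 and x_2) and x_2)) = 1/4 implies 1 = 1
(not (x_2 implies ((x_3 and x_2) and x_2)) implies not x_3) implies (x_3 implies (x_2 implies ((x_3 and x_2) and x_2))) = 1 implies 1 = 1
and checking the remaining 24 assignments likewise gives ≥ 1 in every case.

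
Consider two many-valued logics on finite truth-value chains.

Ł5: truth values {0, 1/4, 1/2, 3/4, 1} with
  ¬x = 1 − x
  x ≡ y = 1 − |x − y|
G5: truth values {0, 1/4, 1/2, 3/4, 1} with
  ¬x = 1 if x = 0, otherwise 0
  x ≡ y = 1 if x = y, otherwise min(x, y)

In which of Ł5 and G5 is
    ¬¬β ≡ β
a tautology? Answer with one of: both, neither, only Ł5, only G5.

In Ł5: every assignment gives 1 — tautology.
In G5: at β = 1/4 the value is 1/4 — not a tautology.

only Ł5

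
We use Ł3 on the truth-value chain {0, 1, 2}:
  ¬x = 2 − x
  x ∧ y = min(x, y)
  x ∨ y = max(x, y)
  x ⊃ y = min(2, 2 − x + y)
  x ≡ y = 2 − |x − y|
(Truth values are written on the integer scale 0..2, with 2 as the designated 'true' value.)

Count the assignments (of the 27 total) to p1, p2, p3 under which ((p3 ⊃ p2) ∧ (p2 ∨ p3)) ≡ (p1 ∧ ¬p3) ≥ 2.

10

value 2: 10 assignments (counts)
value 1: 11 assignments
value 0: 6 assignments
So 10 of the 27 assignments meet the threshold.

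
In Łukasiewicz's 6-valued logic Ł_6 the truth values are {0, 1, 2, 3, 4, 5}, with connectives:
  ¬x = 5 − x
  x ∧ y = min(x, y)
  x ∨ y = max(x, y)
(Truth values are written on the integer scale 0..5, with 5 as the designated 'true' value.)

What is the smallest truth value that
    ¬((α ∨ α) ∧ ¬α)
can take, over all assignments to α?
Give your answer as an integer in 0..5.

3

Take α = 2:
α ∨ α = 2 ∨ 2 = 2
¬α = ¬2 = 3
(α ∨ α) ∧ ¬α = 2 ∧ 3 = 2
¬((α ∨ α) ∧ ¬α) = ¬2 = 3
No assignment yields a value below 3, so this is the minimum.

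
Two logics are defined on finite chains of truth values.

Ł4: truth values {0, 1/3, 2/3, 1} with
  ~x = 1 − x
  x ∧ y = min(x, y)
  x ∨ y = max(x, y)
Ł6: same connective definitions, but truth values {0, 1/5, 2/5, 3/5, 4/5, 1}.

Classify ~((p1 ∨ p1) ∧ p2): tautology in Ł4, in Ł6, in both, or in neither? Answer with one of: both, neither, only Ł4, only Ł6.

neither

In Ł4: at p1 = 1/3, p2 = 1/3 the value is 2/3 — not a tautology.
In Ł6: at p1 = 1/5, p2 = 1/5 the value is 4/5 — not a tautology.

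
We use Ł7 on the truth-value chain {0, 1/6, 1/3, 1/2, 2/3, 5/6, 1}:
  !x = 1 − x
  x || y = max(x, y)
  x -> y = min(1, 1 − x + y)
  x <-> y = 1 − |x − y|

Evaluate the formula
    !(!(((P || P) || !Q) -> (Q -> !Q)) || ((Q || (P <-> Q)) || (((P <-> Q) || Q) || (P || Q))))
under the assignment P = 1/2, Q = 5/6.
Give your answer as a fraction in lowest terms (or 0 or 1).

P || P = 1/2 || 1/2 = 1/2
!Q = !5/6 = 1/6
(P || P) || !Q = 1/2 || 1/6 = 1/2
!Q = !5/6 = 1/6
Q -> !Q = 5/6 -> 1/6 = 1/3
((P || P) || !Q) -> (Q -> !Q) = 1/2 -> 1/3 = 5/6
!(((P || P) || !Q) -> (Q -> !Q)) = !5/6 = 1/6
P <-> Q = 1/2 <-> 5/6 = 2/3
Q || (P <-> Q) = 5/6 || 2/3 = 5/6
P <-> Q = 1/2 <-> 5/6 = 2/3
(P <-> Q) || Q = 2/3 || 5/6 = 5/6
P || Q = 1/2 || 5/6 = 5/6
((P <-> Q) || Q) || (P || Q) = 5/6 || 5/6 = 5/6
(Q || (P <-> Q)) || (((P <-> Q) || Q) || (P || Q)) = 5/6 || 5/6 = 5/6
!(((P || P) || !Q) -> (Q -> !Q)) || ((Q || (P <-> Q)) || (((P <-> Q) || Q) || (P || Q))) = 1/6 || 5/6 = 5/6
!(!(((P || P) || !Q) -> (Q -> !Q)) || ((Q || (P <-> Q)) || (((P <-> Q) || Q) || (P || Q)))) = !5/6 = 1/6

1/6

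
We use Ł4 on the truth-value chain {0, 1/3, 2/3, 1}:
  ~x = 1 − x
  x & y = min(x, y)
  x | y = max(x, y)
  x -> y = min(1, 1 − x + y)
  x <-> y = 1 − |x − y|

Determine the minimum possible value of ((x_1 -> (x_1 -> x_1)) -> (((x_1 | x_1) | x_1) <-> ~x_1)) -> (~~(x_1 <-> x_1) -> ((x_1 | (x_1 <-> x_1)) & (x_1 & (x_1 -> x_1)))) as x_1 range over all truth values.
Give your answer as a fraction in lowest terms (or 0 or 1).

Take x_1 = 1/3:
x_1 -> x_1 = 1/3 -> 1/3 = 1
x_1 -> (x_1 -> x_1) = 1/3 -> 1 = 1
x_1 | x_1 = 1/3 | 1/3 = 1/3
(x_1 | x_1) | x_1 = 1/3 | 1/3 = 1/3
~x_1 = ~1/3 = 2/3
((x_1 | x_1) | x_1) <-> ~x_1 = 1/3 <-> 2/3 = 2/3
(x_1 -> (x_1 -> x_1)) -> (((x_1 | x_1) | x_1) <-> ~x_1) = 1 -> 2/3 = 2/3
x_1 <-> x_1 = 1/3 <-> 1/3 = 1
~(x_1 <-> x_1) = ~1 = 0
~~(x_1 <-> x_1) = ~0 = 1
x_1 <-> x_1 = 1/3 <-> 1/3 = 1
x_1 | (x_1 <-> x_1) = 1/3 | 1 = 1
x_1 -> x_1 = 1/3 -> 1/3 = 1
x_1 & (x_1 -> x_1) = 1/3 & 1 = 1/3
(x_1 | (x_1 <-> x_1)) & (x_1 & (x_1 -> x_1)) = 1 & 1/3 = 1/3
~~(x_1 <-> x_1) -> ((x_1 | (x_1 <-> x_1)) & (x_1 & (x_1 -> x_1))) = 1 -> 1/3 = 1/3
((x_1 -> (x_1 -> x_1)) -> (((x_1 | x_1) | x_1) <-> ~x_1)) -> (~~(x_1 <-> x_1) -> ((x_1 | (x_1 <-> x_1)) & (x_1 & (x_1 -> x_1)))) = 2/3 -> 1/3 = 2/3
No assignment yields a value below 2/3, so this is the minimum.

2/3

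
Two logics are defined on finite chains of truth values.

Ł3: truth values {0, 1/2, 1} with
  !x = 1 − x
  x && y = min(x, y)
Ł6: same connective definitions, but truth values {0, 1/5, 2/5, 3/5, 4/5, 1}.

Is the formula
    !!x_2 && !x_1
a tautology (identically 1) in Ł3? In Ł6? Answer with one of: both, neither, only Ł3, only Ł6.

neither

In Ł3: at x_1 = 0, x_2 = 0 the value is 0 — not a tautology.
In Ł6: at x_1 = 0, x_2 = 0 the value is 0 — not a tautology.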